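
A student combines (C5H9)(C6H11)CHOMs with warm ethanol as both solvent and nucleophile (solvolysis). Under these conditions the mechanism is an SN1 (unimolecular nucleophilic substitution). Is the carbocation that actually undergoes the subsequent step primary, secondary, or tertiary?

Step 1: Ionisation: the C–O σ-bond cleaves heterolytically; both bonding electrons depart with MsO⁻, leaving a secondary carbocation at the α-carbon.
Step 2: A hydride (H with its bonding pair) migrates from the adjacent cyclohexyl carbon to the cationic centre — a 1,2-hydride shift — upgrading the secondary cation to a tertiary one.
The cation rearranges from secondary to tertiary via a 1,2-hydride shift from the adjacent cyclohexyl carbon; the tertiary cation is what reacts next.

tertiary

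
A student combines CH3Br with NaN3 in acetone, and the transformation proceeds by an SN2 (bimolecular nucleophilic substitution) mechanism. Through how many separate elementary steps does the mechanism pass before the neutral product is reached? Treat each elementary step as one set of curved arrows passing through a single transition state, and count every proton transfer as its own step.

1

Step 1: Backside attack by N3⁻ on the carbon bearing the bromide: the new C–N bond forms as the C–Br bond breaks, with Walden inversion at carbon.
Total: 1 elementary step.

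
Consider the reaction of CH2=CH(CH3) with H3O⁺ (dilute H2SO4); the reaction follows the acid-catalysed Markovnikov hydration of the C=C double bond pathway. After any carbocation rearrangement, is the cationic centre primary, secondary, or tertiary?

secondary

Step 1: Electrophilic addition begins with the π(C=C) electrons forming a bond to the proton of H3O⁺. Following Markovnikov's rule, the resulting cation is secondary. H2O is released.
No single 1,2-shift to an adjacent carbon would give a more-substituted cation, so no rearrangement occurs.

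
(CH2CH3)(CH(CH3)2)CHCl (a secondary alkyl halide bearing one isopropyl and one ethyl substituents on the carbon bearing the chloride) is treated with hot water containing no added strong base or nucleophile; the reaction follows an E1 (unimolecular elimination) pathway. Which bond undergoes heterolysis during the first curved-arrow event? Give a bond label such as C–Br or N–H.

Step 1: The C–Cl bond breaks with both electrons going to the chloride; Cl⁻ leaves and a secondary carbocation remains.
The bond broken in this step is the C–Cl bond.

C–Cl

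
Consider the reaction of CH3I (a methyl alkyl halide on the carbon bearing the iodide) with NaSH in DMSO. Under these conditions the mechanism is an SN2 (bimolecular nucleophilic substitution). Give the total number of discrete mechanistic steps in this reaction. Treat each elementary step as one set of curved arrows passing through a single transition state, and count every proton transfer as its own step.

1

Step 1: Backside attack by HS⁻ on the carbon bearing the iodide: the new C–S bond forms as the C–I bond breaks, with Walden inversion at carbon.
Total: 1 elementary step.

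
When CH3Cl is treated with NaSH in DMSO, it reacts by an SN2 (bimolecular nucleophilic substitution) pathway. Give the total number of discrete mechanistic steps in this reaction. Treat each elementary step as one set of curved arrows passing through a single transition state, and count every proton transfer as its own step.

Step 1: The hydrosulfide nucleophile donates a lone pair from S to the α-carbon in a backside attack; simultaneously the C–Cl σ-bond breaks and both of its electrons leave with Cl⁻. One concerted step with inversion of configuration.
Total: 1 elementary step.

1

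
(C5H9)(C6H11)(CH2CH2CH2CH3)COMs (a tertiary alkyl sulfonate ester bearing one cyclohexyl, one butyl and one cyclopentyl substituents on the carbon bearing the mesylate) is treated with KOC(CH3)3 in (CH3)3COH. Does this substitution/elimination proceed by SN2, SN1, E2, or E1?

Conditions: a strong/bulky base with a tertiary substrate bearing a β-hydrogen.
These conditions are the textbook signature of the E2 pathway.
A strong (often hindered) base removes a β-H in concert with loss of the leaving group — bimolecular elimination.

E2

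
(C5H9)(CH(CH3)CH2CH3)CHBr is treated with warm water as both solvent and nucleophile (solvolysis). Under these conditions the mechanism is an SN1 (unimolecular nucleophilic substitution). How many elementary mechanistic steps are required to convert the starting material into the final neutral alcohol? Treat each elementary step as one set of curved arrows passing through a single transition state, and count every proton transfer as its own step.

4

Step 1: Rate-determining heterolysis of the C–Br bond gives Br⁻ and a secondary carbocation.
Step 2: Carbocation rearrangement: a 1,2-hydride shift from the adjacent cyclopentyl carbon converts the initially-formed secondary cation into the more stable tertiary cation.
Step 3: Nucleophilic capture: the oxygen of H2O bonds to the cationic carbon, producing an oxonium-ion intermediate.
Step 4: Proton transfer from the O–H of the oxonium ion to a solvent molecule delivers the neutral alcohol.
Total: 4 elementary steps.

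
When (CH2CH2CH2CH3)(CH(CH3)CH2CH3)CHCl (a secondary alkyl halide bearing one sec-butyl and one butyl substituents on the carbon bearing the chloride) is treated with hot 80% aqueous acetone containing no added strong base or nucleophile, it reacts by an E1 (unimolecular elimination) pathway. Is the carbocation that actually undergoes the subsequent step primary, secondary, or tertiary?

tertiary

Step 1: The C–Cl bond breaks with both electrons going to the chloride; Cl⁻ leaves and a secondary carbocation remains.
Step 2: Carbocation rearrangement: a 1,2-hydride shift from the adjacent sec-butyl carbon converts the initially-formed secondary cation into the more stable tertiary cation.
The cation rearranges from secondary to tertiary via a 1,2-hydride shift from the adjacent sec-butyl carbon; the tertiary cation is what reacts next.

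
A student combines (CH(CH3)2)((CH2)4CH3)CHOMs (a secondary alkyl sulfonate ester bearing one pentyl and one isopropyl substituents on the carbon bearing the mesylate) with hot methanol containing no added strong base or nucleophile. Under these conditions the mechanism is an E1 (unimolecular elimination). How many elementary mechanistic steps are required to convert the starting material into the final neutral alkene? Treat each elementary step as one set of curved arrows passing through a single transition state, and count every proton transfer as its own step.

Step 1: The C–O bond breaks with both electrons going to the mesylate; MsO⁻ leaves and a secondary carbocation remains.
Step 2: A hydride (H with its bonding pair) migrates from the adjacent isopropyl carbon to the cationic centre — a 1,2-hydride shift — upgrading the secondary cation to a tertiary one.
Step 3: Loss of a β-proton to a methanol molecule of the solvent: the C–H bonding pair collapses toward the cationic carbon to form the C=C π bond, yielding the alkene.
Total: 3 elementary steps.

3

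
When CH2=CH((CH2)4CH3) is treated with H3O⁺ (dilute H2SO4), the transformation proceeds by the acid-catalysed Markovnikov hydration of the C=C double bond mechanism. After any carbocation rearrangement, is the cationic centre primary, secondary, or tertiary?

Step 1: Protonation of the alkene by H3O⁺: the π bond acts as the nucleophile and picks up H⁺, giving the more stable (Markovnikov) secondary carbocation. H2O is released.
No single 1,2-shift to an adjacent carbon would give a more-substituted cation, so no rearrangement occurs.

secondary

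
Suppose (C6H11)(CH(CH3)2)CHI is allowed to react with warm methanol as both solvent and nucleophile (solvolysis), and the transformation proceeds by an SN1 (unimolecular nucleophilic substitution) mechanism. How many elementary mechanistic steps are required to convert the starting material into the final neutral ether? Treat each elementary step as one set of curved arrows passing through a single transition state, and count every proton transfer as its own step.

Step 1: Unassisted departure of I⁻ (taking the C–I bonding pair) generates a secondary carbocation.
Step 2: A 1,2-hydride shift from the adjacent cyclohexyl carbon moves the positive charge from the secondary centre to an adjacent carbon, generating a more stable tertiary carbocation.
Step 3: A lone pair on the oxygen of CH3OH attacks the carbocation, forming a new C–O σ-bond and an oxonium ion.
Step 4: Deprotonation of the oxonium oxygen by solvent methanol yields the neutral ether.
Total: 4 elementary steps.

4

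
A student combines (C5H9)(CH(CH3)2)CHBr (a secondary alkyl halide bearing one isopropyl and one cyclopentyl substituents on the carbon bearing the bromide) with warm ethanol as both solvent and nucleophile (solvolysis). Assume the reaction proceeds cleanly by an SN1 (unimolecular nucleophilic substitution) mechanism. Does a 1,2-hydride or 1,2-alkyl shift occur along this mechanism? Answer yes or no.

The first-formed carbocation is secondary.
The adjacent isopropyl carbon already bears 2 other carbon substituents and has a hydrogen to migrate; after a 1,2-hydride shift from that carbon the positive charge sits on a tertiary centre.
Tertiary is more stable than secondary, so the shift occurs.

yes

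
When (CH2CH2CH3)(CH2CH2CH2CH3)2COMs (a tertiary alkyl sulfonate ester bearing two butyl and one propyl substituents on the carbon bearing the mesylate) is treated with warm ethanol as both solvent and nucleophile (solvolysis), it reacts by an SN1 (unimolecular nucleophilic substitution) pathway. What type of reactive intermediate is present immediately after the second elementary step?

Step 1: Rate-determining heterolysis of the C–O bond gives MsO⁻ and a tertiary carbocation.
Step 2: CH3CH2OH donates an oxygen lone pair into the empty p orbital of the cation, giving a protonated ether (an oxonium ion).
After step 2 the species present is an oxonium ion.

oxonium ion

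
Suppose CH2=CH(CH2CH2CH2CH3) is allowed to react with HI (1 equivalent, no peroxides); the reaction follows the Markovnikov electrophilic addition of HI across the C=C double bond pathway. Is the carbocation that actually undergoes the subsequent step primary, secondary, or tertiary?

Step 1: Protonation of the alkene by HI: the π bond acts as the nucleophile and picks up H⁺, giving the more stable (Markovnikov) secondary carbocation. The H–I bond breaks heterolytically, releasing I⁻.
No single 1,2-shift to an adjacent carbon would give a more-substituted cation, so no rearrangement occurs.

secondary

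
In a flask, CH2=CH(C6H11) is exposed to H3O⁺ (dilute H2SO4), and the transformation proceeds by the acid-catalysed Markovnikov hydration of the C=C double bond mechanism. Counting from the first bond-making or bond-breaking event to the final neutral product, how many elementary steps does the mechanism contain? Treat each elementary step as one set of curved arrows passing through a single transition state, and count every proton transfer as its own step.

4

Step 1: Electrophilic addition begins with the π(C=C) electrons forming a bond to the proton of H3O⁺. Following Markovnikov's rule, the resulting cation is secondary. H2O is released.
Step 2: Carbocation rearrangement: a 1,2-hydride shift from the adjacent cyclohexyl carbon converts the initially-formed secondary cation into the more stable tertiary cation.
Step 3: Nucleophilic capture of the cation by H2O produces the protonated alcohol (an oxonium ion).
Step 4: Deprotonation of the oxonium ion by a water molecule delivers the neutral alcohol and regenerates the acid catalyst.
Total: 4 elementary steps.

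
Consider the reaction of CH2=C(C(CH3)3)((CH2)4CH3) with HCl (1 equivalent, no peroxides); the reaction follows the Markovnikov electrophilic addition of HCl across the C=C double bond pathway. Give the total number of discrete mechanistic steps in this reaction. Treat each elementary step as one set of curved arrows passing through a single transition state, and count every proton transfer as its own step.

2

Step 1: Electrophilic addition begins with the π(C=C) electrons forming a bond to the proton of HCl. Following Markovnikov's rule, the resulting cation is tertiary. The H–Cl bond breaks heterolytically, releasing Cl⁻.
(No 1,2-shift: no single shift to an adjacent carbon would give a more stable cation.)
Step 2: Nucleophilic attack by Cl⁻ on the carbocation completes the addition, giving R–Cl.
Total: 2 elementary steps.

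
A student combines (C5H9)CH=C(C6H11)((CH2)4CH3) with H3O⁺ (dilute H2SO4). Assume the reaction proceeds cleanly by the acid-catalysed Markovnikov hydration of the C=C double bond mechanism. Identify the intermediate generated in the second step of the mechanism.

Step 1: The π electrons of the C=C bond attack a proton of H3O⁺; Markovnikov addition places the new C–H on the less-substituted alkene carbon, so the positive charge ends up on the more-substituted carbon — a tertiary carbocation. H2O is released.
Step 2: Nucleophilic capture of the cation by H2O produces the protonated alcohol (an oxonium ion).
After step 2 the species present is an oxonium ion.

oxonium ion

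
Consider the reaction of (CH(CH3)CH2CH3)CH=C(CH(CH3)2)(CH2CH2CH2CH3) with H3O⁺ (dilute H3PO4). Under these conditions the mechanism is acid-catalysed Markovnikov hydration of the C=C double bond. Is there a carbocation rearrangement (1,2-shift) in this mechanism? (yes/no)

The first-formed carbocation is tertiary.
No single 1,2-shift to an adjacent carbon would produce a more-substituted cation than the one already present, so no rearrangement occurs.

no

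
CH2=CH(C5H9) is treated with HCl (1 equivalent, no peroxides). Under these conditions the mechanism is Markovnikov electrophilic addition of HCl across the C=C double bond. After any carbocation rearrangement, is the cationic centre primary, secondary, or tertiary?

tertiary

Step 1: The π electrons of the C=C bond attack a proton of HCl; Markovnikov addition places the new C–H on the less-substituted alkene carbon, so the positive charge ends up on the more-substituted carbon — a secondary carbocation. The H–Cl bond breaks heterolytically, releasing Cl⁻.
Step 2: Carbocation rearrangement: a 1,2-hydride shift from the adjacent cyclopentyl carbon converts the initially-formed secondary cation into the more stable tertiary cation.
The cation rearranges from secondary to tertiary via a 1,2-hydride shift from the adjacent cyclopentyl carbon; the tertiary cation is what reacts next.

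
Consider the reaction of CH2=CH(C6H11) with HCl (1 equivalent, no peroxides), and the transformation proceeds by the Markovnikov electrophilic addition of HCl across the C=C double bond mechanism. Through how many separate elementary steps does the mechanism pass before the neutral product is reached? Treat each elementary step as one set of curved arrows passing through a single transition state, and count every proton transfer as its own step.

Step 1: Electrophilic addition begins with the π(C=C) electrons forming a bond to the proton of HCl. Following Markovnikov's rule, the resulting cation is secondary. The H–Cl bond breaks heterolytically, releasing Cl⁻.
Step 2: A hydride (H with its bonding pair) migrates from the adjacent cyclohexyl carbon to the cationic centre — a 1,2-hydride shift — upgrading the secondary cation to a tertiary one.
Step 3: The Cl⁻ anion donates a lone pair to the carbocation, forming the new C–Cl σ-bond and giving the neutral alkyl halide.
Total: 3 elementary steps.

3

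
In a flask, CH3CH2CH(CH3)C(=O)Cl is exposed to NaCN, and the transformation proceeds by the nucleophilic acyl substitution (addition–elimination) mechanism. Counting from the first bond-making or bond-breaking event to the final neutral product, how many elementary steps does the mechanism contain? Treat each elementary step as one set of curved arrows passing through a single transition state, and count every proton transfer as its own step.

Step 1: Nucleophilic addition of CN⁻ to the acyl carbon breaks the π(C=O) bond and yields a tetrahedral, anionic intermediate.
Step 2: Collapse of the tetrahedral intermediate: the alkoxide oxygen pushes its lone pair back to re-form C=O while Cl⁻ leaves.
Total: 2 elementary steps.

2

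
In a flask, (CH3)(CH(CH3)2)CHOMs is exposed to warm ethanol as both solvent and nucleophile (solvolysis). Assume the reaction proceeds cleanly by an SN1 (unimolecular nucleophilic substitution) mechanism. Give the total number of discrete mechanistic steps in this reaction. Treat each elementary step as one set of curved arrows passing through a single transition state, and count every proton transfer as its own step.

4

Step 1: Unassisted departure of MsO⁻ (taking the C–O bonding pair) generates a secondary carbocation.
Step 2: A hydride (H with its bonding pair) migrates from the adjacent isopropyl carbon to the cationic centre — a 1,2-hydride shift — upgrading the secondary cation to a tertiary one.
Step 3: A lone pair on the oxygen of CH3CH2OH attacks the carbocation, forming a new C–O σ-bond and an oxonium ion.
Step 4: Deprotonation of the oxonium oxygen by solvent ethanol yields the neutral ether.
Total: 4 elementary steps.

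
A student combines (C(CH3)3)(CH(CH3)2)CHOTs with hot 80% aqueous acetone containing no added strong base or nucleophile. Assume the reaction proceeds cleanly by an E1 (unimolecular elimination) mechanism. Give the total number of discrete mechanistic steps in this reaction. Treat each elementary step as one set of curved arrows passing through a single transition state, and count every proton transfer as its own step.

3

Step 1: Unassisted departure of TsO⁻ (taking the C–O bonding pair) generates a secondary carbocation.
Step 2: A hydride (H with its bonding pair) migrates from the adjacent isopropyl carbon to the cationic centre — a 1,2-hydride shift — upgrading the secondary cation to a tertiary one.
Step 3: A weak base (a water molecule from the solvent) removes a proton from a carbon adjacent to the cationic centre; the electrons of that C–H bond become the new π(C=C) bond, giving the alkene.
Total: 3 elementary steps.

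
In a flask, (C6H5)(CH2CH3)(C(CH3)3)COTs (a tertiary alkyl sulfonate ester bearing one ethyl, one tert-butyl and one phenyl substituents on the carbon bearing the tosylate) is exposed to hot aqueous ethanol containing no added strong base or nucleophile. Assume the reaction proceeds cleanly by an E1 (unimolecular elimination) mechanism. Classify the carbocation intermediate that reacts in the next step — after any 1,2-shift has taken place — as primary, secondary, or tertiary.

Step 1: Unassisted departure of TsO⁻ (taking the C–O bonding pair) generates a tertiary carbocation.
No single 1,2-shift to an adjacent carbon would give a more-substituted cation, so no rearrangement occurs.

tertiary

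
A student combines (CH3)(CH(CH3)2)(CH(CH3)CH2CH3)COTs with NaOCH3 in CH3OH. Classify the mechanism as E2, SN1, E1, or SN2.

Conditions: a strong base with a tertiary substrate bearing a β-hydrogen.
These conditions are the textbook signature of the E2 pathway.
A strong (often hindered) base removes a β-H in concert with loss of the leaving group — bimolecular elimination.

E2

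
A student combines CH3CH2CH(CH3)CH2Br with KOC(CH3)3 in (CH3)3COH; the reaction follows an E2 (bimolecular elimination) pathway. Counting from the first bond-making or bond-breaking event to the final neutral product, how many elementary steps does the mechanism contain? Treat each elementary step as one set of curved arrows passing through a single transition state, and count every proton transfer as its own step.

Step 1: The strong base (CH3)3CO⁻ removes a β-hydrogen; in the same concerted event the electrons of the breaking C–H bond form the new π(C=C) bond and the C–Br σ-bond breaks, expelling Br⁻. Anti-periplanar geometry; one transition state.
Total: 1 elementary step.

1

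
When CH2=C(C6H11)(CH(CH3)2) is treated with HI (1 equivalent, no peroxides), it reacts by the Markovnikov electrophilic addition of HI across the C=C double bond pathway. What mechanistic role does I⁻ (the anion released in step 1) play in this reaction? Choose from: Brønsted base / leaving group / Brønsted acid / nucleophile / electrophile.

Step 2: I⁻ captures the cation: a lone pair on I⁻ fills the empty p orbital, producing the alkyl halide product.
I⁻ (the anion released in step 1) donates an electron pair to form a new σ-bond to carbon — it is the nucleophile.

nucleophile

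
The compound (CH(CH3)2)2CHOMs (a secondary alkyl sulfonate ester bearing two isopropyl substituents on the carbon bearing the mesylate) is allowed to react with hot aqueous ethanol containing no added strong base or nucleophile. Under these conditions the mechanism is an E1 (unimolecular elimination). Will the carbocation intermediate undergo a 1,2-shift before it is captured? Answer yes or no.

The first-formed carbocation is secondary.
The adjacent isopropyl carbon already bears 2 other carbon substituents and has a hydrogen to migrate; after a 1,2-hydride shift from that carbon the positive charge sits on a tertiary centre.
Tertiary is more stable than secondary, so the shift occurs.

yes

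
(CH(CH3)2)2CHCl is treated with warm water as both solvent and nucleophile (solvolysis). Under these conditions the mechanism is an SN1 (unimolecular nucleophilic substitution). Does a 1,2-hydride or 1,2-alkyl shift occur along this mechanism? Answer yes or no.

yes

The first-formed carbocation is secondary.
The adjacent isopropyl carbon already bears 2 other carbon substituents and has a hydrogen to migrate; after a 1,2-hydride shift from that carbon the positive charge sits on a tertiary centre.
Tertiary is more stable than secondary, so the shift occurs.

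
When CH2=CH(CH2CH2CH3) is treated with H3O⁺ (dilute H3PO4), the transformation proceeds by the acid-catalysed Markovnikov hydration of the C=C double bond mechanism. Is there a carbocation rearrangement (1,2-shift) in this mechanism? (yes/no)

The first-formed carbocation is secondary.
No single 1,2-shift to an adjacent carbon would produce a more-substituted cation than the one already present, so no rearrangement occurs.

no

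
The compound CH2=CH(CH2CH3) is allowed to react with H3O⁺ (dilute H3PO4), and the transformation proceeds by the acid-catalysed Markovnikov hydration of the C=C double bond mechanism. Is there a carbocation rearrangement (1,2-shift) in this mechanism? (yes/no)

no

The first-formed carbocation is secondary.
No single 1,2-shift to an adjacent carbon would produce a more-substituted cation than the one already present, so no rearrangement occurs.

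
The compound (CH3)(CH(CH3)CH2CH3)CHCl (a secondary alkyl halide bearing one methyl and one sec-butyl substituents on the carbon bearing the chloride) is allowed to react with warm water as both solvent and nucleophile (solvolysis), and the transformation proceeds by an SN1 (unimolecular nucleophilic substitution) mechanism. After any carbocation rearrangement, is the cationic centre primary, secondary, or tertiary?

Step 1: Ionisation: the C–Cl σ-bond cleaves heterolytically; both bonding electrons depart with Cl⁻, leaving a secondary carbocation at the α-carbon.
Step 2: A hydride (H with its bonding pair) migrates from the adjacent sec-butyl carbon to the cationic centre — a 1,2-hydride shift — upgrading the secondary cation to a tertiary one.
The cation rearranges from secondary to tertiary via a 1,2-hydride shift from the adjacent sec-butyl carbon; the tertiary cation is what reacts next.

tertiary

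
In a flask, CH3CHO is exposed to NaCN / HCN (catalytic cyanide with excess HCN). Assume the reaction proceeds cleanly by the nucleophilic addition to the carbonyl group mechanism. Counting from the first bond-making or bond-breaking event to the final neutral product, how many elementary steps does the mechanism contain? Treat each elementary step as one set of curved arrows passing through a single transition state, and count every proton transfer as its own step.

Step 1: A lone pair / filled orbital on CN⁻ attacks the electrophilic carbonyl carbon; the π(C=O) electrons shift onto oxygen, producing a tetrahedral alkoxide intermediate.
Step 2: The alkoxide is protonated in situ by undissociated HCN, yielding a cyanohydrin; the CN⁻ so formed carries on the cycle.
Total: 2 elementary steps.

2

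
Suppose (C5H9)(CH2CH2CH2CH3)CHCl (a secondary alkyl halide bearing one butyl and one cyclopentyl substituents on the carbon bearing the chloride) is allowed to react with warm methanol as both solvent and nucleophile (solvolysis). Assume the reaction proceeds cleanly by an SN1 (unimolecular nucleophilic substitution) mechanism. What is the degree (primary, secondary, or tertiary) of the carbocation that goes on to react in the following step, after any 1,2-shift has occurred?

tertiary

Step 1: Rate-determining heterolysis of the C–Cl bond gives Cl⁻ and a secondary carbocation.
Step 2: Carbocation rearrangement: a 1,2-hydride shift from the adjacent cyclopentyl carbon converts the initially-formed secondary cation into the more stable tertiary cation.
The cation rearranges from secondary to tertiary via a 1,2-hydride shift from the adjacent cyclopentyl carbon; the tertiary cation is what reacts next.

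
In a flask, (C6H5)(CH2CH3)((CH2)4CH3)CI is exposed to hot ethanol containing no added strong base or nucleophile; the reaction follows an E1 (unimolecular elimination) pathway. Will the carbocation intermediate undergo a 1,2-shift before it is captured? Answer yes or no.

The first-formed carbocation is tertiary.
No single 1,2-shift to an adjacent carbon would produce a more-substituted cation than the one already present, so no rearrangement occurs.

no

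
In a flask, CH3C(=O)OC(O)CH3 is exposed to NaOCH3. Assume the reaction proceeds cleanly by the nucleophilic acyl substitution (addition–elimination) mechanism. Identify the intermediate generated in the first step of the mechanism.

Step 1: Nucleophilic addition of CH3O⁻ to the acyl carbon breaks the π(C=O) bond and yields a tetrahedral, anionic intermediate.
After step 1 the species present is a tetrahedral intermediate.

tetrahedral intermediate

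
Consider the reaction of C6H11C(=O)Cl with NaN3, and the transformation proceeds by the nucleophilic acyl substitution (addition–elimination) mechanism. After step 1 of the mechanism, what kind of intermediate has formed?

tetrahedral intermediate

Step 1: A lone pair on the N of N3⁻ attacks the electrophilic acyl carbon; the π(C=O) electrons move onto oxygen, giving a tetrahedral intermediate.
After step 1 the species present is a tetrahedral intermediate.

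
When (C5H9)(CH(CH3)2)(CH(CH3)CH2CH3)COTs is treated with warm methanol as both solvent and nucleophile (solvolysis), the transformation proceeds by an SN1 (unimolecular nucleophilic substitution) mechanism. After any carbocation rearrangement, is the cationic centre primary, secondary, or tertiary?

tertiary

Step 1: The C–O bond breaks with both electrons going to the tosylate; TsO⁻ leaves and a tertiary carbocation remains.
No single 1,2-shift to an adjacent carbon would give a more-substituted cation, so no rearrangement occurs.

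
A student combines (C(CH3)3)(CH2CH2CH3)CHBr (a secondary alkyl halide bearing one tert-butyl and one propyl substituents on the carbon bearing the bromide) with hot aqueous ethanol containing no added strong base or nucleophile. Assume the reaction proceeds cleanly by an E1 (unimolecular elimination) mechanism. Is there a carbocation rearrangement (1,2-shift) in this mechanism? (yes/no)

The first-formed carbocation is secondary.
The adjacent tert-butyl carbon has no hydrogen but bears methyl groups; migration of one methyl with its bonding pair (a 1,2-methyl shift) places the charge on a tertiary centre.
Tertiary is more stable than secondary, so the shift occurs.

yes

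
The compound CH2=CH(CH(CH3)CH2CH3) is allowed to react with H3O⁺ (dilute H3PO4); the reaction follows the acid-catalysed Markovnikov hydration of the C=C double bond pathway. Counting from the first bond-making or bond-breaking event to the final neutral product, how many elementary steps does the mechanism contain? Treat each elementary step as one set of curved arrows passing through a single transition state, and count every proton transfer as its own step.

4

Step 1: The π electrons of the C=C bond attack a proton of H3O⁺; Markovnikov addition places the new C–H on the less-substituted alkene carbon, so the positive charge ends up on the more-substituted carbon — a secondary carbocation. H2O is released.
Step 2: A 1,2-hydride shift from the adjacent sec-butyl carbon moves the positive charge from the secondary centre to an adjacent carbon, generating a more stable tertiary carbocation.
Step 3: Nucleophilic capture of the cation by H2O produces the protonated alcohol (an oxonium ion).
Step 4: H2O removes a proton from the oxonium oxygen, regenerating H3O⁺ and giving the neutral alcohol.
Total: 4 elementary steps.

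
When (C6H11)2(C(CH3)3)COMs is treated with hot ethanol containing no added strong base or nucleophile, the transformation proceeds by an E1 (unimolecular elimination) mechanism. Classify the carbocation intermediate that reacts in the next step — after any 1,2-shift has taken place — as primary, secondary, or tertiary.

tertiary

Step 1: Ionisation: the C–O σ-bond cleaves heterolytically; both bonding electrons depart with MsO⁻, leaving a tertiary carbocation at the α-carbon.
No single 1,2-shift to an adjacent carbon would give a more-substituted cation, so no rearrangement occurs.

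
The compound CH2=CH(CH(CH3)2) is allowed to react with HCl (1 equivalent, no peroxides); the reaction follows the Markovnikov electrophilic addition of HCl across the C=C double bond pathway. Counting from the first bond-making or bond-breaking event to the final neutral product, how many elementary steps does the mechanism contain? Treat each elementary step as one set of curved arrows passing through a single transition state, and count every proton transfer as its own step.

Step 1: The π electrons of the C=C bond attack a proton of HCl; Markovnikov addition places the new C–H on the less-substituted alkene carbon, so the positive charge ends up on the more-substituted carbon — a secondary carbocation. The H–Cl bond breaks heterolytically, releasing Cl⁻.
Step 2: A 1,2-hydride shift from the adjacent isopropyl carbon moves the positive charge from the secondary centre to an adjacent carbon, generating a more stable tertiary carbocation.
Step 3: Nucleophilic attack by Cl⁻ on the carbocation completes the addition, giving R–Cl.
Total: 3 elementary steps.

3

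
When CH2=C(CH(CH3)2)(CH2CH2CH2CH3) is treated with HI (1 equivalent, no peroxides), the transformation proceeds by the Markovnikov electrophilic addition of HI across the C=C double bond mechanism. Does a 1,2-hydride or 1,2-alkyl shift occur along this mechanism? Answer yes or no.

no

The first-formed carbocation is tertiary.
No single 1,2-shift to an adjacent carbon would produce a more-substituted cation than the one already present, so no rearrangement occurs.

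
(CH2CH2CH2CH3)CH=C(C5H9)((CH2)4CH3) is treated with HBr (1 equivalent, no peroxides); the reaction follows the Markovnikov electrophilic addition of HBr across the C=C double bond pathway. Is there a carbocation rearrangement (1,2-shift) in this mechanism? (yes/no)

The first-formed carbocation is tertiary.
No single 1,2-shift to an adjacent carbon would produce a more-substituted cation than the one already present, so no rearrangement occurs.

no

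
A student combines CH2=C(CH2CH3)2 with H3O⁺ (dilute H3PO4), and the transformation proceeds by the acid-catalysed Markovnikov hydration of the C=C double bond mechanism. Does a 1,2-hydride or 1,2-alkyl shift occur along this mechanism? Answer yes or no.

The first-formed carbocation is tertiary.
No single 1,2-shift to an adjacent carbon would produce a more-substituted cation than the one already present, so no rearrangement occurs.

no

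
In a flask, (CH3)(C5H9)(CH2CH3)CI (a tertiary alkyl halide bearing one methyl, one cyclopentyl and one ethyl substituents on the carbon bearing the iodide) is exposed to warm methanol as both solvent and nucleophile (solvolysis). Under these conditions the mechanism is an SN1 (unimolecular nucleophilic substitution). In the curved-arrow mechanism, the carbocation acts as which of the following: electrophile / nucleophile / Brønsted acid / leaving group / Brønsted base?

Step 2: Nucleophilic capture: the oxygen of CH3OH bonds to the cationic carbon, producing an oxonium-ion intermediate.
The carbocation accepts an electron pair into an empty or π* orbital — it is the electrophile.

electrophile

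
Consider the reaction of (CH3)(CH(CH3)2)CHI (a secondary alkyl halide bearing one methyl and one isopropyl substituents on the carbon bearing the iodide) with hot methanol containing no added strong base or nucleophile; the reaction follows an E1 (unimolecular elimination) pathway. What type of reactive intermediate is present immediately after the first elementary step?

Step 1: The C–I bond breaks with both electrons going to the iodide; I⁻ leaves and a secondary carbocation remains.
After step 1 the species present is a secondary carbocation.

secondary carbocation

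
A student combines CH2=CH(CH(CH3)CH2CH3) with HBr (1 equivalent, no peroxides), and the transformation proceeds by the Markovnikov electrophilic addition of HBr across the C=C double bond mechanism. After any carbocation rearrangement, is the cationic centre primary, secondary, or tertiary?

tertiary

Step 1: Electrophilic addition begins with the π(C=C) electrons forming a bond to the proton of HBr. Following Markovnikov's rule, the resulting cation is secondary. The H–Br bond breaks heterolytically, releasing Br⁻.
Step 2: Carbocation rearrangement: a 1,2-hydride shift from the adjacent sec-butyl carbon converts the initially-formed secondary cation into the more stable tertiary cation.
The cation rearranges from secondary to tertiary via a 1,2-hydride shift from the adjacent sec-butyl carbon; the tertiary cation is what reacts next.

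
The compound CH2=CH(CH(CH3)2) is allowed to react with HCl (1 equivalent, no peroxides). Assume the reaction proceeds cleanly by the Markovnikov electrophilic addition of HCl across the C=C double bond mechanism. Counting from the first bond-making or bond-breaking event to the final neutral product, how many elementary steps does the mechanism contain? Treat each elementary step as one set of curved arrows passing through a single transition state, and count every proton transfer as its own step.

3

Step 1: Electrophilic addition begins with the π(C=C) electrons forming a bond to the proton of HCl. Following Markovnikov's rule, the resulting cation is secondary. The H–Cl bond breaks heterolytically, releasing Cl⁻.
Step 2: A hydride (H with its bonding pair) migrates from the adjacent isopropyl carbon to the cationic centre — a 1,2-hydride shift — upgrading the secondary cation to a tertiary one.
Step 3: Nucleophilic attack by Cl⁻ on the carbocation completes the addition, giving R–Cl.
Total: 3 elementary steps.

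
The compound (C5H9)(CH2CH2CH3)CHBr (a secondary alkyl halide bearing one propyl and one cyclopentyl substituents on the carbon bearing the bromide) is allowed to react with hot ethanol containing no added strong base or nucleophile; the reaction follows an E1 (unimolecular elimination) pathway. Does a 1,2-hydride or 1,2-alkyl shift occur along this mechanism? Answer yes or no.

The first-formed carbocation is secondary.
The adjacent cyclopentyl carbon already bears 2 other carbon substituents and has a hydrogen to migrate; after a 1,2-hydride shift from that carbon the positive charge sits on a tertiary centre.
Tertiary is more stable than secondary, so the shift occurs.

yes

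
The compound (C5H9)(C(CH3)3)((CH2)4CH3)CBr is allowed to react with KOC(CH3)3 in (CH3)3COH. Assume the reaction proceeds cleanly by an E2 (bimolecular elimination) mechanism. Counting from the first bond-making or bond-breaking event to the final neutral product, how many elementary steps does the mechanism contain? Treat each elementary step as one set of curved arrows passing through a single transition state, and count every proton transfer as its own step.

Step 1: The strong base (CH3)3CO⁻ removes a β-hydrogen; in the same concerted event the electrons of the breaking C–H bond form the new π(C=C) bond and the C–Br σ-bond breaks, expelling Br⁻. Anti-periplanar geometry; one transition state.
Total: 1 elementary step.

1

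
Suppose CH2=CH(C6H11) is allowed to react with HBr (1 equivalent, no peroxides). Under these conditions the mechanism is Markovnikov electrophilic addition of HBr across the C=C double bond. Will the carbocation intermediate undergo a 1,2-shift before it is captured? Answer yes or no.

The first-formed carbocation is secondary.
The adjacent cyclohexyl carbon already bears 2 other carbon substituents and has a hydrogen to migrate; after a 1,2-hydride shift from that carbon the positive charge sits on a tertiary centre.
Tertiary is more stable than secondary, so the shift occurs.

yes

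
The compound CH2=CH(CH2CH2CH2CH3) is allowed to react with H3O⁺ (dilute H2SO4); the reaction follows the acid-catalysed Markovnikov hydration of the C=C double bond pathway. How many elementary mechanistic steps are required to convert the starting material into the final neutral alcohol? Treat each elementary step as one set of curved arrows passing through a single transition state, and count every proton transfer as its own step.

3

Step 1: The π electrons of the C=C bond attack a proton of H3O⁺; Markovnikov addition places the new C–H on the less-substituted alkene carbon, so the positive charge ends up on the more-substituted carbon — a secondary carbocation. H2O is released.
(No 1,2-shift: no single shift to an adjacent carbon would give a more stable cation.)
Step 2: A lone pair on the oxygen of H2O attacks the carbocation, forming a C–O bond and an oxonium ion (a protonated alcohol).
Step 3: Proton transfer from the O–H of the oxonium ion to H2O completes the catalytic cycle and yields the alcohol.
Total: 3 elementary steps.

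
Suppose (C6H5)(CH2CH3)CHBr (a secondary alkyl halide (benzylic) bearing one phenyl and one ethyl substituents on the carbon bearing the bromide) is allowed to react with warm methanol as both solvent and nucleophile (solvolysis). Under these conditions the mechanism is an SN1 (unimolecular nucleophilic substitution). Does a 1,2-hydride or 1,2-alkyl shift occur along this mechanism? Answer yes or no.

no

The first-formed carbocation is secondary.
No single 1,2-shift to an adjacent carbon would produce a more-substituted cation than the one already present, so no rearrangement occurs.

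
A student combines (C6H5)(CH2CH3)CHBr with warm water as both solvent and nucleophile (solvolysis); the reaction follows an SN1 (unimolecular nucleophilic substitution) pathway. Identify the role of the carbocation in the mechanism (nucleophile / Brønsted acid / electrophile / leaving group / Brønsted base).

electrophile

Step 2: H2O donates an oxygen lone pair into the empty p orbital of the cation, giving a protonated alcohol (an oxonium ion).
The carbocation accepts an electron pair into an empty or π* orbital — it is the electrophile.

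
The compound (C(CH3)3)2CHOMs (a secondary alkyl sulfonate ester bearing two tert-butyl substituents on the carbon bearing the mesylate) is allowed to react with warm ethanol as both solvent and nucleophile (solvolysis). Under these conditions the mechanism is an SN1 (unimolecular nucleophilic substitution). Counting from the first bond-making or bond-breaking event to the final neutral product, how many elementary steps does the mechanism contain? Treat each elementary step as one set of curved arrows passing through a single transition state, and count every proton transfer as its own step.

Step 1: Ionisation: the C–O σ-bond cleaves heterolytically; both bonding electrons depart with MsO⁻, leaving a secondary carbocation at the α-carbon.
Step 2: A methyl group with its bonding pair migrates from the adjacent tert-butyl carbon to the cationic centre — a 1,2-methyl shift — upgrading the secondary cation to a tertiary one.
Step 3: CH3CH2OH donates an oxygen lone pair into the empty p orbital of the cation, giving a protonated ether (an oxonium ion).
Step 4: A second solvent molecule removes the proton on oxygen, giving the neutral ether product.
Total: 4 elementary steps.

4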